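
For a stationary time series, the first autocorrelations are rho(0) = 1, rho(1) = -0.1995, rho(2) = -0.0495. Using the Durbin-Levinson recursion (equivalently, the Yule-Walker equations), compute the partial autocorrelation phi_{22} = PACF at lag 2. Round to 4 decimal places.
\phi_{22} = -0.0930

The PACF at lag k is phi_{kk}, the last component of the solution
to the Yule-Walker system G_k phi = r_k where
  (G_k)_{ij} = rho(|i - j|), (r_k)_i = rho(i), i,j = 1..k.
Equivalently, Durbin-Levinson gives phi_{kk} iteratively:
  phi_{11} = rho(1)
  phi_{kk} = [rho(k) - sum_{j=1..k-1} phi_{k-1,j} rho(k-j)]
            / [1 - sum_{j=1..k-1} phi_{k-1,j} rho(j)],
  phi_{k,j} = phi_{k-1,j} - phi_{kk} phi_{k-1,k-j},  j = 1..k-1.
Step k = 1:
  phi_11 = rho(1) = -0.1995.
Step k = 2:
  phi_22 = [rho(2) - phi_11 rho(1)] / [1 - phi_11 rho(1)] = [-0.0495 - (-0.1995)(-0.1995)] / [1 - (-0.1995)(-0.1995)]
         = -0.08930025 / 0.96019975 = -0.093.
Therefore phi_{22} = -0.0930.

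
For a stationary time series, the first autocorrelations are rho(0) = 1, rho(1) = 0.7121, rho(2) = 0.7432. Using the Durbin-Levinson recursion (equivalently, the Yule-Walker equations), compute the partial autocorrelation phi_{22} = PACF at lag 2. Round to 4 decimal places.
\phi_{22} = 0.4790

The PACF at lag k is phi_{kk}, the last component of the solution
to the Yule-Walker system G_k phi = r_k where
  (G_k)_{ij} = rho(|i - j|), (r_k)_i = rho(i), i,j = 1..k.
Equivalently, Durbin-Levinson gives phi_{kk} iteratively:
  phi_{11} = rho(1)
  phi_{kk} = [rho(k) - sum_{j=1..k-1} phi_{k-1,j} rho(k-j)]
            / [1 - sum_{j=1..k-1} phi_{k-1,j} rho(j)],
  phi_{k,j} = phi_{k-1,j} - phi_{kk} phi_{k-1,k-j},  j = 1..k-1.
Step k = 1:
  phi_11 = rho(1) = 0.7121.
Step k = 2:
  phi_22 = [rho(2) - phi_11 rho(1)] / [1 - phi_11 rho(1)] = [0.7432 - (0.7121)(0.7121)] / [1 - (0.7121)(0.7121)]
         = 0.23611359 / 0.49291359 = 0.479.
Therefore phi_{22} = 0.4790.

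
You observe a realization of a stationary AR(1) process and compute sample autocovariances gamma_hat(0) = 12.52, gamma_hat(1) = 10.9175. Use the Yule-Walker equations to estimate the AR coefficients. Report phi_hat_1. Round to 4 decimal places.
\hat\phi_{1} = 0.8720

The Yule-Walker equations for an AR(p) process read, in matrix form,
  Gamma_p phi = r_p,   with   (Gamma_p)_{ij} = gamma(|i - j|),
                       (r_p)_i = gamma(i),   i,j = 1..p.
Substitute the sample gammas (Toeplitz matrix and right-hand side of size 1):
  Gamma_p = [[12.52]]
  r_p     = [10.9175]
With p = 1 this is the single equation gamma(0) phi_1 = gamma(1):
  phi_hat_1 = gamma(1) / gamma(0) = 10.9175 / 12.52 = 0.8720.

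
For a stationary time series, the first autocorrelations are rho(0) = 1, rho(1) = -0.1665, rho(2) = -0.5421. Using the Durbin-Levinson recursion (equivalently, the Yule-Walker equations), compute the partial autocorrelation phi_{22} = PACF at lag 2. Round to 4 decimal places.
\phi_{22} = -0.5861

The PACF at lag k is phi_{kk}, the last component of the solution
to the Yule-Walker system G_k phi = r_k where
  (G_k)_{ij} = rho(|i - j|), (r_k)_i = rho(i), i,j = 1..k.
Equivalently, Durbin-Levinson gives phi_{kk} iteratively:
  phi_{11} = rho(1)
  phi_{kk} = [rho(k) - sum_{j=1..k-1} phi_{k-1,j} rho(k-j)]
            / [1 - sum_{j=1..k-1} phi_{k-1,j} rho(j)],
  phi_{k,j} = phi_{k-1,j} - phi_{kk} phi_{k-1,k-j},  j = 1..k-1.
Step k = 1:
  phi_11 = rho(1) = -0.1665.
Step k = 2:
  phi_22 = [rho(2) - phi_11 rho(1)] / [1 - phi_11 rho(1)] = [-0.5421 - (-0.1665)(-0.1665)] / [1 - (-0.1665)(-0.1665)]
         = -0.56982225 / 0.97227775 = -0.5861.
Therefore phi_{22} = -0.5861.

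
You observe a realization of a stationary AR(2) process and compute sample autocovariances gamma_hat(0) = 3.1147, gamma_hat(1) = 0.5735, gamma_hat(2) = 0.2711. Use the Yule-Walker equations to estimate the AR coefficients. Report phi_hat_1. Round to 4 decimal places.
\hat\phi_{1} = 0.1740

The Yule-Walker equations for an AR(p) process read, in matrix form,
  Gamma_p phi = r_p,   with   (Gamma_p)_{ij} = gamma(|i - j|),
                       (r_p)_i = gamma(i),   i,j = 1..p.
Substitute the sample gammas (Toeplitz matrix and right-hand side of size 2):
  Gamma_p = [[3.1147, 0.5735], [0.5735, 3.1147]]
  r_p     = [0.5735, 0.2711]
Written out:
  3.1147 phi_1 + 0.5735 phi_2 = 0.5735
  0.5735 phi_1 + 3.1147 phi_2 = 0.2711
Solve by Cramer's rule:
  det = gamma(0)^2 - gamma(1)^2 = (3.1147)^2 - (0.5735)^2 = 9.70135609 - 0.32890225 = 9.37245384
  phi_hat_1 = [gamma(1) gamma(0) - gamma(1) gamma(2)] / det = [(0.5735)(3.1147) - (0.5735)(0.2711)] / 9.37245384 = 1.6308046 / 9.37245384 = 0.174
  phi_hat_2 = [gamma(0) gamma(2) - gamma(1)^2] / det = [(3.1147)(0.2711) - (0.5735)^2] / 9.37245384 = 0.51549292 / 9.37245384 = 0.055
So phi_hat = [0.1740, 0.0550].
Therefore phi_hat_1 = 0.1740.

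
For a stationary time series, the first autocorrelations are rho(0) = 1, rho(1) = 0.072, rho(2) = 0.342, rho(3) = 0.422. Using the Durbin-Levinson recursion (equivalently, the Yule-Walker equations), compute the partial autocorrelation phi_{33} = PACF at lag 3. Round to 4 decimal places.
\phi_{33} = 0.4330

The PACF at lag k is phi_{kk}, the last component of the solution
to the Yule-Walker system G_k phi = r_k where
  (G_k)_{ij} = rho(|i - j|), (r_k)_i = rho(i), i,j = 1..k.
Equivalently, Durbin-Levinson gives phi_{kk} iteratively:
  phi_{11} = rho(1)
  phi_{kk} = [rho(k) - sum_{j=1..k-1} phi_{k-1,j} rho(k-j)]
            / [1 - sum_{j=1..k-1} phi_{k-1,j} rho(j)],
  phi_{k,j} = phi_{k-1,j} - phi_{kk} phi_{k-1,k-j},  j = 1..k-1.
Step k = 1:
  phi_11 = rho(1) = 0.072.
Step k = 2:
  phi_22 = [rho(2) - phi_11 rho(1)] / [1 - phi_11 rho(1)] = [0.342 - (0.072)(0.072)] / [1 - (0.072)(0.072)]
         = 0.336816 / 0.994816 = 0.338571.
  Update: phi_21 = phi_11 - phi_22 phi_11 = 0.072 - (0.338571)(0.072) = 0.047623.
Step k = 3:
  phi_33 = [rho(3) - phi_21 rho(2) - phi_22 rho(1)] / [1 - phi_21 rho(1) - phi_22 rho(2)]
    numerator   = 0.422 - (0.047623)(0.342) - (0.338571)(0.072) = 0.38133585
    denominator = 1 - (0.047623)(0.072) - (0.338571)(0.342) = 0.88077982
  phi_33 = 0.38133585 / 0.88077982 = 0.433.
Therefore phi_{33} = 0.4330.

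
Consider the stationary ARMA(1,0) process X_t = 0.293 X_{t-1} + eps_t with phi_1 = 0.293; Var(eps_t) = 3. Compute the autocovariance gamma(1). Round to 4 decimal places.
\gamma(1) = 0.9615

Multiply the model equation by X_{t-k} and take expectations. With theta_0 = psi_0 = 1 and psi_j the MA(infinity) weights, this gives
  gamma(k) - sum_i phi_i gamma(k-i) = c_k,
  c_k = sigma^2 * sum_{j=k..q} theta_j psi_{j-k}   (c_k = 0 for k > q),
using gamma(-m) = gamma(m).
Pure AR (q = 0): c_0 = sigma^2 = 3, c_k = 0 for k >= 1.
Equations for k = 0 and k = 1 (AR order 1):
  gamma(0) = phi_1 gamma(1) + c_0
  gamma(1) = phi_1 gamma(0) + c_1
Substituting the second into the first: gamma(0) (1 - phi_1^2) = c_0 + phi_1 c_1, so
  gamma(0) = c_0 / (1 - phi_1^2) = 3 / (1 - (0.293)^2) = 3 / 0.914151 = 3.281734.
  gamma(1) = phi_1 gamma(0) = (0.293)(3.281734) = 0.961548.
Therefore gamma(1) = 0.9615 (to 4 decimal places).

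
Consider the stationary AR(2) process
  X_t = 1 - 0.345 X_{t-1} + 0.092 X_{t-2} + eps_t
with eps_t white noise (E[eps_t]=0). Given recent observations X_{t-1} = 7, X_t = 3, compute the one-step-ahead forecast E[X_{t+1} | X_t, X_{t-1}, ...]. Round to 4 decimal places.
E[X_{t+1} \mid \mathcal F_t] = 0.6090

For an AR(p) model X_t = c + sum_i phi_i X_{t-i} + eps_t, the
one-step-ahead conditional mean is
  E[X_{t+1} | X_t, ...] = c + sum_i phi_i X_{t+1-i}.
Substitute known values:
  E[X_{t+1} | ...] = 1 + (-0.345) * (3) + (0.092) * (7)
                   = 0.6090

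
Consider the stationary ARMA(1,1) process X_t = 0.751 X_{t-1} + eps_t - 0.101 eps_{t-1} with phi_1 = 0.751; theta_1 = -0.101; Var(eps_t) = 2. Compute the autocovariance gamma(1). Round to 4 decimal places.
\gamma(1) = 2.7555

Multiply the model equation by X_{t-k} and take expectations. With theta_0 = psi_0 = 1 and psi_j the MA(infinity) weights, this gives
  gamma(k) - sum_i phi_i gamma(k-i) = c_k,
  c_k = sigma^2 * sum_{j=k..q} theta_j psi_{j-k}   (c_k = 0 for k > q),
using gamma(-m) = gamma(m).
psi-weights needed (psi_j = theta_j + sum_i phi_i psi_{j-i}):
  psi_1 = theta_1 + phi_1 = -0.101 + (0.751) = 0.65
Right-hand sides:
  c_0 = sigma^2 (1 + theta_1 psi_1) = 2 * (1 + (-0.101)(0.65)) = 2 * 0.93435 = 1.8687
  c_1 = sigma^2 theta_1 = 2 * (-0.101) = -0.202
  c_2 = 0
Equations for k = 0 and k = 1 (AR order 1):
  gamma(0) = phi_1 gamma(1) + c_0
  gamma(1) = phi_1 gamma(0) + c_1
Substituting the second into the first: gamma(0) (1 - phi_1^2) = c_0 + phi_1 c_1, so
  gamma(0) = (c_0 + phi_1 c_1) / (1 - phi_1^2) = (1.8687 + (0.751)(-0.202)) / (1 - (0.751)^2) = 1.716998 / 0.435999 = 3.938078.
  gamma(1) = phi_1 gamma(0) + c_1 = (0.751)(3.938078) + (-0.202) = 2.755496.
Therefore gamma(1) = 2.7555 (to 4 decimal places).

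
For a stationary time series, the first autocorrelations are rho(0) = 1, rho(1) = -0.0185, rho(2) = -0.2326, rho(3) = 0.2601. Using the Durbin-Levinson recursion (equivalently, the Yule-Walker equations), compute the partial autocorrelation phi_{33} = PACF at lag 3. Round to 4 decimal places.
\phi_{33} = 0.2650

The PACF at lag k is phi_{kk}, the last component of the solution
to the Yule-Walker system G_k phi = r_k where
  (G_k)_{ij} = rho(|i - j|), (r_k)_i = rho(i), i,j = 1..k.
Equivalently, Durbin-Levinson gives phi_{kk} iteratively:
  phi_{11} = rho(1)
  phi_{kk} = [rho(k) - sum_{j=1..k-1} phi_{k-1,j} rho(k-j)]
            / [1 - sum_{j=1..k-1} phi_{k-1,j} rho(j)],
  phi_{k,j} = phi_{k-1,j} - phi_{kk} phi_{k-1,k-j},  j = 1..k-1.
Step k = 1:
  phi_11 = rho(1) = -0.0185.
Step k = 2:
  phi_22 = [rho(2) - phi_11 rho(1)] / [1 - phi_11 rho(1)] = [-0.2326 - (-0.0185)(-0.0185)] / [1 - (-0.0185)(-0.0185)]
         = -0.23294225 / 0.99965775 = -0.233022.
  Update: phi_21 = phi_11 - phi_22 phi_11 = -0.0185 - (-0.233022)(-0.0185) = -0.022811.
Step k = 3:
  phi_33 = [rho(3) - phi_21 rho(2) - phi_22 rho(1)] / [1 - phi_21 rho(1) - phi_22 rho(2)]
    numerator   = 0.2601 - (-0.022811)(-0.2326) - (-0.233022)(-0.0185) = 0.25048328
    denominator = 1 - (-0.022811)(-0.0185) - (-0.233022)(-0.2326) = 0.94537708
  phi_33 = 0.25048328 / 0.94537708 = 0.265.
Therefore phi_{33} = 0.2650.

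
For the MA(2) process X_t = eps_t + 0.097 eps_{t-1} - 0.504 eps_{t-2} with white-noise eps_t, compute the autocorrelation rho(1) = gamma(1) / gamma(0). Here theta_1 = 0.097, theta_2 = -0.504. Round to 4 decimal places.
\rho(1) = 0.0381

For an MA(q) process with theta_0 = 1, the autocovariance is
  gamma(k) = sigma^2 * sum_{i=0..q-k} theta_i * theta_{i+k},
and rho(k) = gamma(k) / gamma(0). Sigma^2 cancels.
  numerator   = (1)*(0.097) + (0.097)*(-0.504) = 0.048112.
  denominator = (1)^2 + (0.097)^2 + (-0.504)^2 = 1.263425.
  rho(1) = 0.048112 / 1.263425 = 0.0381.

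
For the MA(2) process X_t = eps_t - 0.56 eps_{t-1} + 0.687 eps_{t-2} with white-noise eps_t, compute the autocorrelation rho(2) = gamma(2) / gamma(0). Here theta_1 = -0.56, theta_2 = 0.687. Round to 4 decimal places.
\rho(2) = 0.3848

For an MA(q) process with theta_0 = 1, the autocovariance is
  gamma(k) = sigma^2 * sum_{i=0..q-k} theta_i * theta_{i+k},
and rho(k) = gamma(k) / gamma(0). Sigma^2 cancels.
  numerator   = (1)*(0.687) = 0.687.
  denominator = (1)^2 + (-0.56)^2 + (0.687)^2 = 1.785569.
  rho(2) = 0.687 / 1.785569 = 0.3848.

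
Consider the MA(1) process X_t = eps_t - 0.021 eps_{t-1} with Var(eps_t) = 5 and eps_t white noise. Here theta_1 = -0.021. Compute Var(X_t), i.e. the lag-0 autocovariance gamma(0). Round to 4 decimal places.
\gamma(0) = 5.0022

For an MA(q) process X_t = eps_t + sum_i theta_i eps_{t-i} with
Var(eps_t) = sigma^2, the variance is
  gamma(0) = sigma^2 * (1 + sum_i theta_i^2).
  sum_i theta_i^2 = (-0.021)^2 = 0.000441.
  gamma(0) = 5 * (1 + 0.000441) = 5 * 1.000441 = 5.002205, which rounds to 5.0022.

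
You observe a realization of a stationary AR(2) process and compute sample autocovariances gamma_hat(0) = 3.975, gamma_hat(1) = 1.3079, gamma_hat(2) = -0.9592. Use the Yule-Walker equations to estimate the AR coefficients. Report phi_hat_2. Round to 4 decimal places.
\hat\phi_{2} = -0.3920

The Yule-Walker equations for an AR(p) process read, in matrix form,
  Gamma_p phi = r_p,   with   (Gamma_p)_{ij} = gamma(|i - j|),
                       (r_p)_i = gamma(i),   i,j = 1..p.
Substitute the sample gammas (Toeplitz matrix and right-hand side of size 2):
  Gamma_p = [[3.975, 1.3079], [1.3079, 3.975]]
  r_p     = [1.3079, -0.9592]
Written out:
  3.975 phi_1 + 1.3079 phi_2 = 1.3079
  1.3079 phi_1 + 3.975 phi_2 = -0.9592
Solve by Cramer's rule:
  det = gamma(0)^2 - gamma(1)^2 = (3.975)^2 - (1.3079)^2 = 15.800625 - 1.71060241 = 14.09002259
  phi_hat_1 = [gamma(1) gamma(0) - gamma(1) gamma(2)] / det = [(1.3079)(3.975) - (1.3079)(-0.9592)] / 14.09002259 = 6.45344018 / 14.09002259 = 0.458
  phi_hat_2 = [gamma(0) gamma(2) - gamma(1)^2] / det = [(3.975)(-0.9592) - (1.3079)^2] / 14.09002259 = -5.52342241 / 14.09002259 = -0.392
So phi_hat = [0.4580, -0.3920].
Therefore phi_hat_2 = -0.3920.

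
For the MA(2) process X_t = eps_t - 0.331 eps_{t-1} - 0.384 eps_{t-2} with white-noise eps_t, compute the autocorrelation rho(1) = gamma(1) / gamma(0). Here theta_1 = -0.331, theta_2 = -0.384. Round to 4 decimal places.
\rho(1) = -0.1622

For an MA(q) process with theta_0 = 1, the autocovariance is
  gamma(k) = sigma^2 * sum_{i=0..q-k} theta_i * theta_{i+k},
and rho(k) = gamma(k) / gamma(0). Sigma^2 cancels.
  numerator   = (1)*(-0.331) + (-0.331)*(-0.384) = -0.203896.
  denominator = (1)^2 + (-0.331)^2 + (-0.384)^2 = 1.257017.
  rho(1) = -0.203896 / 1.257017 = -0.1622.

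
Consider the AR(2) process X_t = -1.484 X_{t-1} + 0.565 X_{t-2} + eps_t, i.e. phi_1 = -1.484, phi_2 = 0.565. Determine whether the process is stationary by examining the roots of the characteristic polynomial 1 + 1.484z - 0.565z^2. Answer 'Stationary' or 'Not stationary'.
\text{Not stationary}

The AR(p) characteristic polynomial is P(z) = 1 + 1.484z - 0.565z^2.
Stationarity requires all roots to lie outside the unit circle, i.e. |z| > 1 for every root.
Set 1 + (1.484) z + (-0.565) z^2 = 0, i.e. a z^2 + b z + c = 0 with a = -0.565, b = 1.484, c = 1.
Discriminant D = b^2 - 4ac = (1.484)^2 - 4*(-0.565)*1 = 2.202256 - (-2.26) = 4.462256.
D >= 0, so the roots are real: z = (-b +/- sqrt(D)) / (2a) = (-1.484 +/- 2.112405) / (-1.13).
  z_1 = (-1.484 + 2.112405) / (-1.13) = -0.5561,   |z_1| = 0.5561.
  z_2 = (-1.484 - 2.112405) / (-1.13) = 3.1827,   |z_2| = 3.1827.
Moduli of all roots: 0.5561, 3.1827.
All moduli strictly greater than 1? No.
Verdict: Not stationary.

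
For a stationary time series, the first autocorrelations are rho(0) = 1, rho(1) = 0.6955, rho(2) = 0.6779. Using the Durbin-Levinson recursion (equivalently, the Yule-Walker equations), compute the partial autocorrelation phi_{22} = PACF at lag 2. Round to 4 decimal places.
\phi_{22} = 0.3761

The PACF at lag k is phi_{kk}, the last component of the solution
to the Yule-Walker system G_k phi = r_k where
  (G_k)_{ij} = rho(|i - j|), (r_k)_i = rho(i), i,j = 1..k.
Equivalently, Durbin-Levinson gives phi_{kk} iteratively:
  phi_{11} = rho(1)
  phi_{kk} = [rho(k) - sum_{j=1..k-1} phi_{k-1,j} rho(k-j)]
            / [1 - sum_{j=1..k-1} phi_{k-1,j} rho(j)],
  phi_{k,j} = phi_{k-1,j} - phi_{kk} phi_{k-1,k-j},  j = 1..k-1.
Step k = 1:
  phi_11 = rho(1) = 0.6955.
Step k = 2:
  phi_22 = [rho(2) - phi_11 rho(1)] / [1 - phi_11 rho(1)] = [0.6779 - (0.6955)(0.6955)] / [1 - (0.6955)(0.6955)]
         = 0.19417975 / 0.51627975 = 0.3761.
Therefore phi_{22} = 0.3761.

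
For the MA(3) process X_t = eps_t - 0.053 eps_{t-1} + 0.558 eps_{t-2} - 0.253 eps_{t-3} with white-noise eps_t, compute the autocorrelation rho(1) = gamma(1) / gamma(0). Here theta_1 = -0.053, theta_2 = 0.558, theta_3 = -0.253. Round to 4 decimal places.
\rho(1) = -0.1624

For an MA(q) process with theta_0 = 1, the autocovariance is
  gamma(k) = sigma^2 * sum_{i=0..q-k} theta_i * theta_{i+k},
and rho(k) = gamma(k) / gamma(0). Sigma^2 cancels.
  numerator   = (1)*(-0.053) + (-0.053)*(0.558) + (0.558)*(-0.253) = -0.223748.
  denominator = (1)^2 + (-0.053)^2 + (0.558)^2 + (-0.253)^2 = 1.378182.
  rho(1) = -0.223748 / 1.378182 = -0.1624.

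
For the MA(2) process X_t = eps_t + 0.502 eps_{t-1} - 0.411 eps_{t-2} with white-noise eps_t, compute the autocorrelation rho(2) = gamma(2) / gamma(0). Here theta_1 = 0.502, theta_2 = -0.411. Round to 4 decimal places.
\rho(2) = -0.2892

For an MA(q) process with theta_0 = 1, the autocovariance is
  gamma(k) = sigma^2 * sum_{i=0..q-k} theta_i * theta_{i+k},
and rho(k) = gamma(k) / gamma(0). Sigma^2 cancels.
  numerator   = (1)*(-0.411) = -0.411.
  denominator = (1)^2 + (0.502)^2 + (-0.411)^2 = 1.420925.
  rho(2) = -0.411 / 1.420925 = -0.2892.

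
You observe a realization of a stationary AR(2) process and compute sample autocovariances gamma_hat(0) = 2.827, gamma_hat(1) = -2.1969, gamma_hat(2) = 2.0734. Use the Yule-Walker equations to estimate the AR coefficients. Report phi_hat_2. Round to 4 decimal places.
\hat\phi_{2} = 0.3270

The Yule-Walker equations for an AR(p) process read, in matrix form,
  Gamma_p phi = r_p,   with   (Gamma_p)_{ij} = gamma(|i - j|),
                       (r_p)_i = gamma(i),   i,j = 1..p.
Substitute the sample gammas (Toeplitz matrix and right-hand side of size 2):
  Gamma_p = [[2.827, -2.1969], [-2.1969, 2.827]]
  r_p     = [-2.1969, 2.0734]
Written out:
  2.827 phi_1 - 2.1969 phi_2 = -2.1969
  -2.1969 phi_1 + 2.827 phi_2 = 2.0734
Solve by Cramer's rule:
  det = gamma(0)^2 - gamma(1)^2 = (2.827)^2 - (-2.1969)^2 = 7.991929 - 4.82636961 = 3.16555939
  phi_hat_1 = [gamma(1) gamma(0) - gamma(1) gamma(2)] / det = [(-2.1969)(2.827) - (-2.1969)(2.0734)] / 3.16555939 = -1.65558384 / 3.16555939 = -0.523
  phi_hat_2 = [gamma(0) gamma(2) - gamma(1)^2] / det = [(2.827)(2.0734) - (-2.1969)^2] / 3.16555939 = 1.03513219 / 3.16555939 = 0.327
So phi_hat = [-0.5230, 0.3270].
Therefore phi_hat_2 = 0.3270.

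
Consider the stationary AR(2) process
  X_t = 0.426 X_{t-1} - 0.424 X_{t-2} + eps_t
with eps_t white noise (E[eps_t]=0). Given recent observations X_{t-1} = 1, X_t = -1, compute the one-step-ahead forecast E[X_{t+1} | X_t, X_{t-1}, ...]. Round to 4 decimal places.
E[X_{t+1} \mid \mathcal F_t] = -0.8500

For an AR(p) model X_t = c + sum_i phi_i X_{t-i} + eps_t, the
one-step-ahead conditional mean is
  E[X_{t+1} | X_t, ...] = c + sum_i phi_i X_{t+1-i}.
Substitute known values:
  E[X_{t+1} | ...] = (0.426) * (-1) + (-0.424) * (1)
                   = -0.8500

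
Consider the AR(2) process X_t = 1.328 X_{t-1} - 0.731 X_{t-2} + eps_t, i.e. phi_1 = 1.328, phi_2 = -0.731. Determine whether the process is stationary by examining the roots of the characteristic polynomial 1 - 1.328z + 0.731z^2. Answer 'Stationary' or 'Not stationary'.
\text{Stationary}

The AR(p) characteristic polynomial is P(z) = 1 - 1.328z + 0.731z^2.
Stationarity requires all roots to lie outside the unit circle, i.e. |z| > 1 for every root.
Set 1 + (-1.328) z + (0.731) z^2 = 0, i.e. a z^2 + b z + c = 0 with a = 0.731, b = -1.328, c = 1.
Discriminant D = b^2 - 4ac = (-1.328)^2 - 4*(0.731)*1 = 1.763584 - (2.924) = -1.160416.
D < 0, so the roots are the complex-conjugate pair z = (-b +/- i sqrt(-D)) / (2a) = 0.9083 +/- 0.7368i.
For a conjugate pair |z|^2 = z * conj(z) = (product of roots) = c/a = 1/(0.731) = 1.367989, so |z| = sqrt(1.367989) = 1.1696 for both roots.
Moduli of all roots: 1.1696, 1.1696.
All moduli strictly greater than 1? Yes.
Verdict: Stationary.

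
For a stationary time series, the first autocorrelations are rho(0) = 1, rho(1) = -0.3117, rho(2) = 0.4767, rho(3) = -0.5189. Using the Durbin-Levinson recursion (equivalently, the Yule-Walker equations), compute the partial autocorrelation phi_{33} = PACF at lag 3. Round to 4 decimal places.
\phi_{33} = -0.4060

The PACF at lag k is phi_{kk}, the last component of the solution
to the Yule-Walker system G_k phi = r_k where
  (G_k)_{ij} = rho(|i - j|), (r_k)_i = rho(i), i,j = 1..k.
Equivalently, Durbin-Levinson gives phi_{kk} iteratively:
  phi_{11} = rho(1)
  phi_{kk} = [rho(k) - sum_{j=1..k-1} phi_{k-1,j} rho(k-j)]
            / [1 - sum_{j=1..k-1} phi_{k-1,j} rho(j)],
  phi_{k,j} = phi_{k-1,j} - phi_{kk} phi_{k-1,k-j},  j = 1..k-1.
Step k = 1:
  phi_11 = rho(1) = -0.3117.
Step k = 2:
  phi_22 = [rho(2) - phi_11 rho(1)] / [1 - phi_11 rho(1)] = [0.4767 - (-0.3117)(-0.3117)] / [1 - (-0.3117)(-0.3117)]
         = 0.37954311 / 0.90284311 = 0.420387.
  Update: phi_21 = phi_11 - phi_22 phi_11 = -0.3117 - (0.420387)(-0.3117) = -0.180666.
Step k = 3:
  phi_33 = [rho(3) - phi_21 rho(2) - phi_22 rho(1)] / [1 - phi_21 rho(1) - phi_22 rho(2)]
    numerator   = -0.5189 - (-0.180666)(0.4767) - (0.420387)(-0.3117) = -0.30174226
    denominator = 1 - (-0.180666)(-0.3117) - (0.420387)(0.4767) = 0.74328829
  phi_33 = -0.30174226 / 0.74328829 = -0.406.
Therefore phi_{33} = -0.4060.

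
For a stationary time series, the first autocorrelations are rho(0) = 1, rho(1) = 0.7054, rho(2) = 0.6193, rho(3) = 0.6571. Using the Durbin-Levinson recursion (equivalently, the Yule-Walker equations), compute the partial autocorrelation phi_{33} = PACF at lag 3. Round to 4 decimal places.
\phi_{33} = 0.3281

The PACF at lag k is phi_{kk}, the last component of the solution
to the Yule-Walker system G_k phi = r_k where
  (G_k)_{ij} = rho(|i - j|), (r_k)_i = rho(i), i,j = 1..k.
Equivalently, Durbin-Levinson gives phi_{kk} iteratively:
  phi_{11} = rho(1)
  phi_{kk} = [rho(k) - sum_{j=1..k-1} phi_{k-1,j} rho(k-j)]
            / [1 - sum_{j=1..k-1} phi_{k-1,j} rho(j)],
  phi_{k,j} = phi_{k-1,j} - phi_{kk} phi_{k-1,k-j},  j = 1..k-1.
Step k = 1:
  phi_11 = rho(1) = 0.7054.
Step k = 2:
  phi_22 = [rho(2) - phi_11 rho(1)] / [1 - phi_11 rho(1)] = [0.6193 - (0.7054)(0.7054)] / [1 - (0.7054)(0.7054)]
         = 0.12171084 / 0.50241084 = 0.242254.
  Update: phi_21 = phi_11 - phi_22 phi_11 = 0.7054 - (0.242254)(0.7054) = 0.534514.
Step k = 3:
  phi_33 = [rho(3) - phi_21 rho(2) - phi_22 rho(1)] / [1 - phi_21 rho(1) - phi_22 rho(2)]
    numerator   = 0.6571 - (0.534514)(0.6193) - (0.242254)(0.7054) = 0.1551896
    denominator = 1 - (0.534514)(0.7054) - (0.242254)(0.6193) = 0.47292595
  phi_33 = 0.1551896 / 0.47292595 = 0.3281.
Therefore phi_{33} = 0.3281.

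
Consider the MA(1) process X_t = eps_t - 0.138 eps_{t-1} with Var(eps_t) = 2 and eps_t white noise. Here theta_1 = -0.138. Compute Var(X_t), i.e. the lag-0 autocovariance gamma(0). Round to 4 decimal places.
\gamma(0) = 2.0381

For an MA(q) process X_t = eps_t + sum_i theta_i eps_{t-i} with
Var(eps_t) = sigma^2, the variance is
  gamma(0) = sigma^2 * (1 + sum_i theta_i^2).
  sum_i theta_i^2 = (-0.138)^2 = 0.019044.
  gamma(0) = 2 * (1 + 0.019044) = 2 * 1.019044 = 2.038088, which rounds to 2.0381.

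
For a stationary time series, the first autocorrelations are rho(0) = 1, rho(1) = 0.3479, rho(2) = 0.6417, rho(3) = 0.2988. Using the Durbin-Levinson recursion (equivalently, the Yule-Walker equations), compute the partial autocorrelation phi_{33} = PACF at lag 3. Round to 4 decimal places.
\phi_{33} = 0.0030

The PACF at lag k is phi_{kk}, the last component of the solution
to the Yule-Walker system G_k phi = r_k where
  (G_k)_{ij} = rho(|i - j|), (r_k)_i = rho(i), i,j = 1..k.
Equivalently, Durbin-Levinson gives phi_{kk} iteratively:
  phi_{11} = rho(1)
  phi_{kk} = [rho(k) - sum_{j=1..k-1} phi_{k-1,j} rho(k-j)]
            / [1 - sum_{j=1..k-1} phi_{k-1,j} rho(j)],
  phi_{k,j} = phi_{k-1,j} - phi_{kk} phi_{k-1,k-j},  j = 1..k-1.
Step k = 1:
  phi_11 = rho(1) = 0.3479.
Step k = 2:
  phi_22 = [rho(2) - phi_11 rho(1)] / [1 - phi_11 rho(1)] = [0.6417 - (0.3479)(0.3479)] / [1 - (0.3479)(0.3479)]
         = 0.52066559 / 0.87896559 = 0.592362.
  Update: phi_21 = phi_11 - phi_22 phi_11 = 0.3479 - (0.592362)(0.3479) = 0.141817.
Step k = 3:
  phi_33 = [rho(3) - phi_21 rho(2) - phi_22 rho(1)] / [1 - phi_21 rho(1) - phi_22 rho(2)]
    numerator   = 0.2988 - (0.141817)(0.6417) - (0.592362)(0.3479) = 0.00171316
    denominator = 1 - (0.141817)(0.3479) - (0.592362)(0.6417) = 0.57054321
  phi_33 = 0.00171316 / 0.57054321 = 0.003.
Therefore phi_{33} = 0.0030.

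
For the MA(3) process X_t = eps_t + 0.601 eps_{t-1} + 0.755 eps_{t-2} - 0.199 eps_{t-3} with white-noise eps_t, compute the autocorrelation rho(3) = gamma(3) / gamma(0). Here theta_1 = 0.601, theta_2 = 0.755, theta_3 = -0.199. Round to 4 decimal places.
\rho(3) = -0.1010

For an MA(q) process with theta_0 = 1, the autocovariance is
  gamma(k) = sigma^2 * sum_{i=0..q-k} theta_i * theta_{i+k},
and rho(k) = gamma(k) / gamma(0). Sigma^2 cancels.
  numerator   = (1)*(-0.199) = -0.199.
  denominator = (1)^2 + (0.601)^2 + (0.755)^2 + (-0.199)^2 = 1.970827.
  rho(3) = -0.199 / 1.970827 = -0.1010.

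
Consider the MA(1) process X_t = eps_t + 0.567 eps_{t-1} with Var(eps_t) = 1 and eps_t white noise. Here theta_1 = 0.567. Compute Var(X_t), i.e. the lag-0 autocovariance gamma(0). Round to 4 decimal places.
\gamma(0) = 1.3215

For an MA(q) process X_t = eps_t + sum_i theta_i eps_{t-i} with
Var(eps_t) = sigma^2, the variance is
  gamma(0) = sigma^2 * (1 + sum_i theta_i^2).
  sum_i theta_i^2 = (0.567)^2 = 0.321489.
  gamma(0) = 1 * (1 + 0.321489) = 1 * 1.321489 = 1.321489, which rounds to 1.3215.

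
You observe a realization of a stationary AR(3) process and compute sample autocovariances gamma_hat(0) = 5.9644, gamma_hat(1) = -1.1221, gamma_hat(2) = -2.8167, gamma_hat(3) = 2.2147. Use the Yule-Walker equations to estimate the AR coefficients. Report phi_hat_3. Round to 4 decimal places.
\hat\phi_{3} = 0.1960

The Yule-Walker equations for an AR(p) process read, in matrix form,
  Gamma_p phi = r_p,   with   (Gamma_p)_{ij} = gamma(|i - j|),
                       (r_p)_i = gamma(i),   i,j = 1..p.
Substitute the sample gammas (Toeplitz matrix and right-hand side of size 3):
  Gamma_p = [[5.9644, -1.1221, -2.8167], [-1.1221, 5.9644, -1.1221], [-2.8167, -1.1221, 5.9644]]
  r_p     = [-1.1221, -2.8167, 2.2147]
Written out (R1..R3):
  (R1) 5.9644 phi_1 - 1.1221 phi_2 - 2.8167 phi_3 = -1.1221
  (R2) -1.1221 phi_1 + 5.9644 phi_2 - 1.1221 phi_3 = -2.8167
  (R3) -2.8167 phi_1 - 1.1221 phi_2 + 5.9644 phi_3 = 2.2147
Gaussian elimination:
  R2 <- R2 - (-1.1221/5.9644) R1 = R2 - (-0.188133) R1:  5.753296 phi_2 - 1.652014 phi_3 = -3.027804
  R3 <- R3 - (-2.8167/5.9644) R1 = R3 - (-0.472252) R1:  -1.652014 phi_2 + 4.634208 phi_3 = 1.684786
  R3 <- R3 - (-1.652014/5.753296) R2 = R3 - (-0.287142) R2:  4.159845 phi_3 = 0.815376
Back-substitution:
  phi_hat_3 = 0.815376 / 4.159845 = 0.196011
  phi_hat_2 = (-3.027804 - (-1.652014)(0.196011)) / 5.753296 = -0.46999
  phi_hat_1 = (-1.1221 - (-1.1221)(-0.46999) - (-2.8167)(0.196011)) / 5.9644 = -0.183987
So phi_hat = [-0.1840, -0.4700, 0.1960].
Therefore phi_hat_3 = 0.1960.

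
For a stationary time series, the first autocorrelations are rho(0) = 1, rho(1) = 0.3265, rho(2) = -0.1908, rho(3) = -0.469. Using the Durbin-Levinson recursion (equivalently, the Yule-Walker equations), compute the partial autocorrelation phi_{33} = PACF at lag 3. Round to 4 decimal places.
\phi_{33} = -0.3490

The PACF at lag k is phi_{kk}, the last component of the solution
to the Yule-Walker system G_k phi = r_k where
  (G_k)_{ij} = rho(|i - j|), (r_k)_i = rho(i), i,j = 1..k.
Equivalently, Durbin-Levinson gives phi_{kk} iteratively:
  phi_{11} = rho(1)
  phi_{kk} = [rho(k) - sum_{j=1..k-1} phi_{k-1,j} rho(k-j)]
            / [1 - sum_{j=1..k-1} phi_{k-1,j} rho(j)],
  phi_{k,j} = phi_{k-1,j} - phi_{kk} phi_{k-1,k-j},  j = 1..k-1.
Step k = 1:
  phi_11 = rho(1) = 0.3265.
Step k = 2:
  phi_22 = [rho(2) - phi_11 rho(1)] / [1 - phi_11 rho(1)] = [-0.1908 - (0.3265)(0.3265)] / [1 - (0.3265)(0.3265)]
         = -0.29740225 / 0.89339775 = -0.332889.
  Update: phi_21 = phi_11 - phi_22 phi_11 = 0.3265 - (-0.332889)(0.3265) = 0.435188.
Step k = 3:
  phi_33 = [rho(3) - phi_21 rho(2) - phi_22 rho(1)] / [1 - phi_21 rho(1) - phi_22 rho(2)]
    numerator   = -0.469 - (0.435188)(-0.1908) - (-0.332889)(0.3265) = -0.27727784
    denominator = 1 - (0.435188)(0.3265) - (-0.332889)(-0.1908) = 0.79439582
  phi_33 = -0.27727784 / 0.79439582 = -0.349.
Therefore phi_{33} = -0.3490.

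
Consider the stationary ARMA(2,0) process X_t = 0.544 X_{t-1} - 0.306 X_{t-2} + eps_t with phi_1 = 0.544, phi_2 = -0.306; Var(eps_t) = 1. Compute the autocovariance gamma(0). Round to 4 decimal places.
\gamma(0) = 1.3349

Multiply the model equation by X_{t-k} and take expectations. With theta_0 = psi_0 = 1 and psi_j the MA(infinity) weights, this gives
  gamma(k) - sum_i phi_i gamma(k-i) = c_k,
  c_k = sigma^2 * sum_{j=k..q} theta_j psi_{j-k}   (c_k = 0 for k > q),
using gamma(-m) = gamma(m).
Pure AR (q = 0): c_0 = sigma^2 = 1, c_k = 0 for k >= 1.
Equations for k = 0, 1, 2 (AR order 2, c_2 = 0):
  (E0) gamma(0) = phi_1 gamma(1) + phi_2 gamma(2) + c_0
  (E1) gamma(1) = phi_1 gamma(0) + phi_2 gamma(1) + c_1
  (E2) gamma(2) = phi_1 gamma(1) + phi_2 gamma(0)
From (E1): gamma(1) = A gamma(0) + B with
  A = phi_1 / (1 - phi_2) = 0.544 / 1.306 = 0.416539,   B = c_1 / (1 - phi_2) = 0 / 1.306 = 0.
Insert (E2) into (E0): gamma(0) (1 - phi_2^2) = phi_1 (1 + phi_2) gamma(1) + c_0.
  phi_1 (1 + phi_2) = (0.544)(0.694) = 0.377536,   1 - phi_2^2 = 0.906364.
Replace gamma(1) by A gamma(0) + B and collect gamma(0):
  gamma(0) [0.906364 - (0.377536)(0.416539)] = c_0 = 1
  gamma(0) * 0.749106 = 1
  gamma(0) = 1 / 0.749106 = 1.334925.
Therefore gamma(0) = 1.3349 (to 4 decimal places).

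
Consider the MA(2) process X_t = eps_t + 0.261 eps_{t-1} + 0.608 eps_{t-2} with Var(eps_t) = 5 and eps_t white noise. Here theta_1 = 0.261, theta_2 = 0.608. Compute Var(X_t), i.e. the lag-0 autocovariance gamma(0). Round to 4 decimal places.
\gamma(0) = 7.1889

For an MA(q) process X_t = eps_t + sum_i theta_i eps_{t-i} with
Var(eps_t) = sigma^2, the variance is
  gamma(0) = sigma^2 * (1 + sum_i theta_i^2).
  sum_i theta_i^2 = (0.261)^2 + (0.608)^2 = 0.068121 + 0.369664 = 0.437785.
  gamma(0) = 5 * (1 + 0.437785) = 5 * 1.437785 = 7.188925, which rounds to 7.1889.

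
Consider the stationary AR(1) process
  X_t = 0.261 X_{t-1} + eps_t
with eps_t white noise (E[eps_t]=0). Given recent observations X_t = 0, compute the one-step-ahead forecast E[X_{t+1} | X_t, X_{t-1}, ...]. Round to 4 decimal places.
E[X_{t+1} \mid \mathcal F_t] = 0.0000

For an AR(p) model X_t = c + sum_i phi_i X_{t-i} + eps_t, the
one-step-ahead conditional mean is
  E[X_{t+1} | X_t, ...] = c + sum_i phi_i X_{t+1-i}.
Substitute known values:
  E[X_{t+1} | ...] = (0.261) * (0)
                   = 0.0000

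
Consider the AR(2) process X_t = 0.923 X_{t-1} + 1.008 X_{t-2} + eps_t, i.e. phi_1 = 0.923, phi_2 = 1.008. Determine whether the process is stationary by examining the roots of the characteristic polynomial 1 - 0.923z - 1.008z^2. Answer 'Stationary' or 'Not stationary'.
\text{Not stationary}

The AR(p) characteristic polynomial is P(z) = 1 - 0.923z - 1.008z^2.
Stationarity requires all roots to lie outside the unit circle, i.e. |z| > 1 for every root.
Set 1 + (-0.923) z + (-1.008) z^2 = 0, i.e. a z^2 + b z + c = 0 with a = -1.008, b = -0.923, c = 1.
Discriminant D = b^2 - 4ac = (-0.923)^2 - 4*(-1.008)*1 = 0.851929 - (-4.032) = 4.883929.
D >= 0, so the roots are real: z = (-b +/- sqrt(D)) / (2a) = (0.923 +/- 2.209961) / (-2.016).
  z_1 = (0.923 + 2.209961) / (-2.016) = -1.554,   |z_1| = 1.554.
  z_2 = (0.923 - 2.209961) / (-2.016) = 0.6384,   |z_2| = 0.6384.
Moduli of all roots: 1.5540, 0.6384.
All moduli strictly greater than 1? No.
Verdict: Not stationary.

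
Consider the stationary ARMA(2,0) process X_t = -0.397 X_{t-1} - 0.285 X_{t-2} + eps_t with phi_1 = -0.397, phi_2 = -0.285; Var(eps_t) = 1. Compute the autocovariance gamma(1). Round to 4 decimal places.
\gamma(1) = -0.3717

Multiply the model equation by X_{t-k} and take expectations. With theta_0 = psi_0 = 1 and psi_j the MA(infinity) weights, this gives
  gamma(k) - sum_i phi_i gamma(k-i) = c_k,
  c_k = sigma^2 * sum_{j=k..q} theta_j psi_{j-k}   (c_k = 0 for k > q),
using gamma(-m) = gamma(m).
Pure AR (q = 0): c_0 = sigma^2 = 1, c_k = 0 for k >= 1.
Equations for k = 0, 1, 2 (AR order 2, c_2 = 0):
  (E0) gamma(0) = phi_1 gamma(1) + phi_2 gamma(2) + c_0
  (E1) gamma(1) = phi_1 gamma(0) + phi_2 gamma(1) + c_1
  (E2) gamma(2) = phi_1 gamma(1) + phi_2 gamma(0)
From (E1): gamma(1) = A gamma(0) + B with
  A = phi_1 / (1 - phi_2) = -0.397 / 1.285 = -0.308949,   B = c_1 / (1 - phi_2) = 0 / 1.285 = 0.
Insert (E2) into (E0): gamma(0) (1 - phi_2^2) = phi_1 (1 + phi_2) gamma(1) + c_0.
  phi_1 (1 + phi_2) = (-0.397)(0.715) = -0.283855,   1 - phi_2^2 = 0.918775.
Replace gamma(1) by A gamma(0) + B and collect gamma(0):
  gamma(0) [0.918775 - (-0.283855)(-0.308949)] = c_0 = 1
  gamma(0) * 0.831078 = 1
  gamma(0) = 1 / 0.831078 = 1.203256.
  gamma(1) = A gamma(0) = (-0.308949)(1.203256) = -0.371745.
Therefore gamma(1) = -0.3717 (to 4 decimal places).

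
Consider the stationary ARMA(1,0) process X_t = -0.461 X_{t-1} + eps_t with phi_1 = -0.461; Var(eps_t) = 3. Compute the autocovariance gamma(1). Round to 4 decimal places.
\gamma(1) = -1.7562

Multiply the model equation by X_{t-k} and take expectations. With theta_0 = psi_0 = 1 and psi_j the MA(infinity) weights, this gives
  gamma(k) - sum_i phi_i gamma(k-i) = c_k,
  c_k = sigma^2 * sum_{j=k..q} theta_j psi_{j-k}   (c_k = 0 for k > q),
using gamma(-m) = gamma(m).
Pure AR (q = 0): c_0 = sigma^2 = 3, c_k = 0 for k >= 1.
Equations for k = 0 and k = 1 (AR order 1):
  gamma(0) = phi_1 gamma(1) + c_0
  gamma(1) = phi_1 gamma(0) + c_1
Substituting the second into the first: gamma(0) (1 - phi_1^2) = c_0 + phi_1 c_1, so
  gamma(0) = c_0 / (1 - phi_1^2) = 3 / (1 - (-0.461)^2) = 3 / 0.787479 = 3.809625.
  gamma(1) = phi_1 gamma(0) = (-0.461)(3.809625) = -1.756237.
Therefore gamma(1) = -1.7562 (to 4 decimal places).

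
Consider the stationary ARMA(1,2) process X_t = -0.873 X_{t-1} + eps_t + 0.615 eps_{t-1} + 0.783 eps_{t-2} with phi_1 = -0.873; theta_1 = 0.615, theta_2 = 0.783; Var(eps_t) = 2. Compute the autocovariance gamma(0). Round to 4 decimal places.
\gamma(0) = 10.6801

Multiply the model equation by X_{t-k} and take expectations. With theta_0 = psi_0 = 1 and psi_j the MA(infinity) weights, this gives
  gamma(k) - sum_i phi_i gamma(k-i) = c_k,
  c_k = sigma^2 * sum_{j=k..q} theta_j psi_{j-k}   (c_k = 0 for k > q),
using gamma(-m) = gamma(m).
psi-weights needed (psi_j = theta_j + sum_i phi_i psi_{j-i}):
  psi_1 = theta_1 + phi_1 = 0.615 + (-0.873) = -0.258
  psi_2 = theta_2 + phi_1 psi_1 = 0.783 + (-0.873)(-0.258) = 1.008234
Right-hand sides:
  c_0 = sigma^2 (1 + theta_1 psi_1 + theta_2 psi_2) = 2 * (1 + (0.615)(-0.258) + (0.783)(1.008234)) = 2 * 1.630777 = 3.261554
  c_1 = sigma^2 (theta_1 + theta_2 psi_1) = 2 * (0.615 + (0.783)(-0.258)) = 0.825972
  c_2 = sigma^2 theta_2 = 2 * (0.783) = 1.566
Equations for k = 0 and k = 1 (AR order 1):
  gamma(0) = phi_1 gamma(1) + c_0
  gamma(1) = phi_1 gamma(0) + c_1
Substituting the second into the first: gamma(0) (1 - phi_1^2) = c_0 + phi_1 c_1, so
  gamma(0) = (c_0 + phi_1 c_1) / (1 - phi_1^2) = (3.261554 + (-0.873)(0.825972)) / (1 - (-0.873)^2) = 2.540481 / 0.237871 = 10.680078.
Therefore gamma(0) = 10.6801 (to 4 decimal places).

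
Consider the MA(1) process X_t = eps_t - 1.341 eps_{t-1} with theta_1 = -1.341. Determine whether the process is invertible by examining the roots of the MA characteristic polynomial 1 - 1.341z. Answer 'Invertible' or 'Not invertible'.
\text{Not invertible}

The MA(q) characteristic polynomial is P(z) = 1 - 1.341z.
Invertibility requires all roots to lie outside the unit circle, i.e. |z| > 1 for every root.
This is linear in z: 1 + (-1.341) z = 0  =>  z = -1/(-1.341) = 0.745712,  |z| = 0.745712.
Moduli of all roots: 0.7457.
All moduli strictly greater than 1? No.
Verdict: Not invertible.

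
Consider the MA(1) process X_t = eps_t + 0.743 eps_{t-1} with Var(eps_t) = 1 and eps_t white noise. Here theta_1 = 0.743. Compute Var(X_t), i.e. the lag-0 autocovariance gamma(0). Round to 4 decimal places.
\gamma(0) = 1.5520

For an MA(q) process X_t = eps_t + sum_i theta_i eps_{t-i} with
Var(eps_t) = sigma^2, the variance is
  gamma(0) = sigma^2 * (1 + sum_i theta_i^2).
  sum_i theta_i^2 = (0.743)^2 = 0.552049.
  gamma(0) = 1 * (1 + 0.552049) = 1 * 1.552049 = 1.552049, which rounds to 1.5520.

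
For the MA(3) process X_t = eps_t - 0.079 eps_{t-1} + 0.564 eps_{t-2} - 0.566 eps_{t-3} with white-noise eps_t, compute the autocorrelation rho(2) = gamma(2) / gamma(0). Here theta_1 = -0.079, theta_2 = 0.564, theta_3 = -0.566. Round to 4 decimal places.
\rho(2) = 0.3701

For an MA(q) process with theta_0 = 1, the autocovariance is
  gamma(k) = sigma^2 * sum_{i=0..q-k} theta_i * theta_{i+k},
and rho(k) = gamma(k) / gamma(0). Sigma^2 cancels.
  numerator   = (1)*(0.564) + (-0.079)*(-0.566) = 0.608714.
  denominator = (1)^2 + (-0.079)^2 + (0.564)^2 + (-0.566)^2 = 1.644693.
  rho(2) = 0.608714 / 1.644693 = 0.3701.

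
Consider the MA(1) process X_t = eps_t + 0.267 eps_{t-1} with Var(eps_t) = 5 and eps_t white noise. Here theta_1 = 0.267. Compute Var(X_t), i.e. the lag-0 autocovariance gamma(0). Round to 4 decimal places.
\gamma(0) = 5.3564

For an MA(q) process X_t = eps_t + sum_i theta_i eps_{t-i} with
Var(eps_t) = sigma^2, the variance is
  gamma(0) = sigma^2 * (1 + sum_i theta_i^2).
  sum_i theta_i^2 = (0.267)^2 = 0.071289.
  gamma(0) = 5 * (1 + 0.071289) = 5 * 1.071289 = 5.356445, which rounds to 5.3564.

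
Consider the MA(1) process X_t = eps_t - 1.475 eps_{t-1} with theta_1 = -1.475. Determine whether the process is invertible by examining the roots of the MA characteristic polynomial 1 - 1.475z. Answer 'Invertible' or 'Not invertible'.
\text{Not invertible}

The MA(q) characteristic polynomial is P(z) = 1 - 1.475z.
Invertibility requires all roots to lie outside the unit circle, i.e. |z| > 1 for every root.
This is linear in z: 1 + (-1.475) z = 0  =>  z = -1/(-1.475) = 0.677966,  |z| = 0.677966.
Moduli of all roots: 0.6780.
All moduli strictly greater than 1? No.
Verdict: Not invertible.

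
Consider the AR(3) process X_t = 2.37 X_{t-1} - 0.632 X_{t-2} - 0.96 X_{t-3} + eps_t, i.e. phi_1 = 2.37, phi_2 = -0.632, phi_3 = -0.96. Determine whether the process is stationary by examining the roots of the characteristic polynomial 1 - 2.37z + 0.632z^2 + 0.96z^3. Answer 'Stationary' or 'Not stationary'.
\text{Not stationary}

The AR(p) characteristic polynomial is P(z) = 1 - 2.37z + 0.632z^2 + 0.96z^3.
Stationarity requires all roots to lie outside the unit circle, i.e. |z| > 1 for every root.
Degree 3: look for a simple real root z0 first, then factor out (1 - z/z0) and solve the remaining quadratic.
Testing z0 = 0.625: P(0.625) = 1 + (-2.37)(0.625) + (0.632)(0.625)^2 + (0.96)(0.625)^3
  = 1 + (-1.48125) + (0.246875) + (0.234375) = 0.  So z_0 = 0.625 is a root, |z_0| = 0.625.
Divide out the factor (1 - 1.6 z) = (1 - z/z0) (since 1/z0 = 1.6):
  P(z) = (1 - 1.6 z)(1 + (-0.77) z + (-0.6) z^2)
  [check: z-coef -0.77 - (1.6) = -2.37; z^2-coef -0.6 - (1.6)(-0.77) = 0.632; z^3-coef -(1.6)(-0.6) = 0.96.]
Remaining roots from the quadratic factor 1 + (-0.77) z + (-0.6) z^2:
  Set 1 + (-0.77) z + (-0.6) z^2 = 0, i.e. a z^2 + b z + c = 0 with a = -0.6, b = -0.77, c = 1.
  Discriminant D = b^2 - 4ac = (-0.77)^2 - 4*(-0.6)*1 = 0.5929 - (-2.4) = 2.9929.
  D >= 0, so the roots are real: z = (-b +/- sqrt(D)) / (2a) = (0.77 +/- 1.73) / (-1.2).
    z_1 = (0.77 + 1.73) / (-1.2) = -2.0833,   |z_1| = 2.0833.
    z_2 = (0.77 - 1.73) / (-1.2) = 0.8,   |z_2| = 0.8.
Moduli of all roots: 0.6250, 2.0833, 0.8000.
All moduli strictly greater than 1? No.
Verdict: Not stationary.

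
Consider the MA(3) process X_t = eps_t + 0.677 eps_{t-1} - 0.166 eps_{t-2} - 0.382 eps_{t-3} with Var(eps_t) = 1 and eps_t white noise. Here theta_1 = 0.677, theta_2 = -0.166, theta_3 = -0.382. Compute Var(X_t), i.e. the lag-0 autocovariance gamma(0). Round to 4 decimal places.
\gamma(0) = 1.6318

For an MA(q) process X_t = eps_t + sum_i theta_i eps_{t-i} with
Var(eps_t) = sigma^2, the variance is
  gamma(0) = sigma^2 * (1 + sum_i theta_i^2).
  sum_i theta_i^2 = (0.677)^2 + (-0.166)^2 + (-0.382)^2 = 0.458329 + 0.027556 + 0.145924 = 0.631809.
  gamma(0) = 1 * (1 + 0.631809) = 1 * 1.631809 = 1.631809, which rounds to 1.6318.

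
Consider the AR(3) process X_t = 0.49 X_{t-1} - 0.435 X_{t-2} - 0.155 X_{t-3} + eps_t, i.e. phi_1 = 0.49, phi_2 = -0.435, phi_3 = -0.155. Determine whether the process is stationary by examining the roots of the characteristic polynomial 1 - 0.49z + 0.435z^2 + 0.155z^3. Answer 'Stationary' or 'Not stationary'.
\text{Stationary}

The AR(p) characteristic polynomial is P(z) = 1 - 0.49z + 0.435z^2 + 0.155z^3.
Stationarity requires all roots to lie outside the unit circle, i.e. |z| > 1 for every root.
Degree 3: look for a simple real root z0 first, then factor out (1 - z/z0) and solve the remaining quadratic.
Testing z0 = -4: P(-4) = 1 + (-0.49)(-4) + (0.435)(-4)^2 + (0.155)(-4)^3
  = 1 + (1.96) + (6.96) + (-9.92) = 0.  So z_0 = -4 is a root, |z_0| = 4.
Divide out the factor (1 + 0.25 z) = (1 - z/z0) (since 1/z0 = -0.25):
  P(z) = (1 + 0.25 z)(1 + (-0.74) z + (0.62) z^2)
  [check: z-coef -0.74 - (-0.25) = -0.49; z^2-coef 0.62 - (-0.25)(-0.74) = 0.435; z^3-coef -(-0.25)(0.62) = 0.155.]
Remaining roots from the quadratic factor 1 + (-0.74) z + (0.62) z^2:
  Set 1 + (-0.74) z + (0.62) z^2 = 0, i.e. a z^2 + b z + c = 0 with a = 0.62, b = -0.74, c = 1.
  Discriminant D = b^2 - 4ac = (-0.74)^2 - 4*(0.62)*1 = 0.5476 - (2.48) = -1.9324.
  D < 0, so the roots are the complex-conjugate pair z = (-b +/- i sqrt(-D)) / (2a) = 0.5968 +/- 1.1211i.
  For a conjugate pair |z|^2 = z * conj(z) = (product of roots) = c/a = 1/(0.62) = 1.612903, so |z| = sqrt(1.612903) = 1.27 for both roots.
Moduli of all roots: 4.0000, 1.2700, 1.2700.
All moduli strictly greater than 1? Yes.
Verdict: Stationary.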